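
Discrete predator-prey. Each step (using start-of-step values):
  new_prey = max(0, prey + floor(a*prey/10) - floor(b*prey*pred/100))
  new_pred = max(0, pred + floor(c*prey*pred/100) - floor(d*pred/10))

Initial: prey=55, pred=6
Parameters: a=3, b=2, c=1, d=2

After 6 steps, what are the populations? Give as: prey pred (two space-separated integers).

Answer: 22 60

Derivation:
Step 1: prey: 55+16-6=65; pred: 6+3-1=8
Step 2: prey: 65+19-10=74; pred: 8+5-1=12
Step 3: prey: 74+22-17=79; pred: 12+8-2=18
Step 4: prey: 79+23-28=74; pred: 18+14-3=29
Step 5: prey: 74+22-42=54; pred: 29+21-5=45
Step 6: prey: 54+16-48=22; pred: 45+24-9=60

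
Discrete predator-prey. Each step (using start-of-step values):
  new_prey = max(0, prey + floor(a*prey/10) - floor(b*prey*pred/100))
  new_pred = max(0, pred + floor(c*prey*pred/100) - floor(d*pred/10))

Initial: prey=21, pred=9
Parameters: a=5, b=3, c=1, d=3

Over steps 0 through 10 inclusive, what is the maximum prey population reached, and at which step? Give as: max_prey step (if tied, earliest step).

Step 1: prey: 21+10-5=26; pred: 9+1-2=8
Step 2: prey: 26+13-6=33; pred: 8+2-2=8
Step 3: prey: 33+16-7=42; pred: 8+2-2=8
Step 4: prey: 42+21-10=53; pred: 8+3-2=9
Step 5: prey: 53+26-14=65; pred: 9+4-2=11
Step 6: prey: 65+32-21=76; pred: 11+7-3=15
Step 7: prey: 76+38-34=80; pred: 15+11-4=22
Step 8: prey: 80+40-52=68; pred: 22+17-6=33
Step 9: prey: 68+34-67=35; pred: 33+22-9=46
Step 10: prey: 35+17-48=4; pred: 46+16-13=49
Max prey = 80 at step 7

Answer: 80 7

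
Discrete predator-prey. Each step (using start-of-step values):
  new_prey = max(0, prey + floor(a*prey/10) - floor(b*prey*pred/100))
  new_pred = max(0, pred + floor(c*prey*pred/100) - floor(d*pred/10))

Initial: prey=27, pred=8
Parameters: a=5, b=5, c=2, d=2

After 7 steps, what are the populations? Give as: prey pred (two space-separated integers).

Answer: 0 17

Derivation:
Step 1: prey: 27+13-10=30; pred: 8+4-1=11
Step 2: prey: 30+15-16=29; pred: 11+6-2=15
Step 3: prey: 29+14-21=22; pred: 15+8-3=20
Step 4: prey: 22+11-22=11; pred: 20+8-4=24
Step 5: prey: 11+5-13=3; pred: 24+5-4=25
Step 6: prey: 3+1-3=1; pred: 25+1-5=21
Step 7: prey: 1+0-1=0; pred: 21+0-4=17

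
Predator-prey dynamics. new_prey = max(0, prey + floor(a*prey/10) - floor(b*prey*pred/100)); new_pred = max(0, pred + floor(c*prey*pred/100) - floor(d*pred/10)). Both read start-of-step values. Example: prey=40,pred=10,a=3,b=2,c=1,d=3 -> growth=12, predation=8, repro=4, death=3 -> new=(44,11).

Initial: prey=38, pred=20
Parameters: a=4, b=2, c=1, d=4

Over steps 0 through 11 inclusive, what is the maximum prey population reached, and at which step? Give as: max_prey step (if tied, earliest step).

Step 1: prey: 38+15-15=38; pred: 20+7-8=19
Step 2: prey: 38+15-14=39; pred: 19+7-7=19
Step 3: prey: 39+15-14=40; pred: 19+7-7=19
Step 4: prey: 40+16-15=41; pred: 19+7-7=19
Step 5: prey: 41+16-15=42; pred: 19+7-7=19
Step 6: prey: 42+16-15=43; pred: 19+7-7=19
Step 7: prey: 43+17-16=44; pred: 19+8-7=20
Step 8: prey: 44+17-17=44; pred: 20+8-8=20
Step 9: prey: 44+17-17=44; pred: 20+8-8=20
Step 10: prey: 44+17-17=44; pred: 20+8-8=20
Step 11: prey: 44+17-17=44; pred: 20+8-8=20
Max prey = 44 at step 7

Answer: 44 7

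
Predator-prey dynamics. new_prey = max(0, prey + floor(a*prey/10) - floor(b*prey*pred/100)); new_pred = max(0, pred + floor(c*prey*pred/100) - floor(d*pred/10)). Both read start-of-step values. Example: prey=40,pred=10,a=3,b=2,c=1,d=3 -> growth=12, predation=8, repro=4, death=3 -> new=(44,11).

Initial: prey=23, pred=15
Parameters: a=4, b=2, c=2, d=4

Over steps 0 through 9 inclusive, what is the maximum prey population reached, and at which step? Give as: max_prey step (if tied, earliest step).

Answer: 32 4

Derivation:
Step 1: prey: 23+9-6=26; pred: 15+6-6=15
Step 2: prey: 26+10-7=29; pred: 15+7-6=16
Step 3: prey: 29+11-9=31; pred: 16+9-6=19
Step 4: prey: 31+12-11=32; pred: 19+11-7=23
Step 5: prey: 32+12-14=30; pred: 23+14-9=28
Step 6: prey: 30+12-16=26; pred: 28+16-11=33
Step 7: prey: 26+10-17=19; pred: 33+17-13=37
Step 8: prey: 19+7-14=12; pred: 37+14-14=37
Step 9: prey: 12+4-8=8; pred: 37+8-14=31
Max prey = 32 at step 4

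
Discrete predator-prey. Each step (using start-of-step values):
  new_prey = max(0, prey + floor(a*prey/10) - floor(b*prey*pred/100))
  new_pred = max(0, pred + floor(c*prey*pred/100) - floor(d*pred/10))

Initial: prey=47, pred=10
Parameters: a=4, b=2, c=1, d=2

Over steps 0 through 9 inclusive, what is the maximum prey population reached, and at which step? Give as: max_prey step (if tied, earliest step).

Answer: 71 3

Derivation:
Step 1: prey: 47+18-9=56; pred: 10+4-2=12
Step 2: prey: 56+22-13=65; pred: 12+6-2=16
Step 3: prey: 65+26-20=71; pred: 16+10-3=23
Step 4: prey: 71+28-32=67; pred: 23+16-4=35
Step 5: prey: 67+26-46=47; pred: 35+23-7=51
Step 6: prey: 47+18-47=18; pred: 51+23-10=64
Step 7: prey: 18+7-23=2; pred: 64+11-12=63
Step 8: prey: 2+0-2=0; pred: 63+1-12=52
Step 9: prey: 0+0-0=0; pred: 52+0-10=42
Max prey = 71 at step 3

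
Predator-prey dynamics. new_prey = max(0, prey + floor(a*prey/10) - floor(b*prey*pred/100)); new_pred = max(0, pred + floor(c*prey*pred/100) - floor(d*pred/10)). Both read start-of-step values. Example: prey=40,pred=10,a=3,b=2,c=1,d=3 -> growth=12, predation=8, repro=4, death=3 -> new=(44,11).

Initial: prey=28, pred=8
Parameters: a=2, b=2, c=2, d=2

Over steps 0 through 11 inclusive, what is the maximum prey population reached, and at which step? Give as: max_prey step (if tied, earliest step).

Answer: 29 1

Derivation:
Step 1: prey: 28+5-4=29; pred: 8+4-1=11
Step 2: prey: 29+5-6=28; pred: 11+6-2=15
Step 3: prey: 28+5-8=25; pred: 15+8-3=20
Step 4: prey: 25+5-10=20; pred: 20+10-4=26
Step 5: prey: 20+4-10=14; pred: 26+10-5=31
Step 6: prey: 14+2-8=8; pred: 31+8-6=33
Step 7: prey: 8+1-5=4; pred: 33+5-6=32
Step 8: prey: 4+0-2=2; pred: 32+2-6=28
Step 9: prey: 2+0-1=1; pred: 28+1-5=24
Step 10: prey: 1+0-0=1; pred: 24+0-4=20
Step 11: prey: 1+0-0=1; pred: 20+0-4=16
Max prey = 29 at step 1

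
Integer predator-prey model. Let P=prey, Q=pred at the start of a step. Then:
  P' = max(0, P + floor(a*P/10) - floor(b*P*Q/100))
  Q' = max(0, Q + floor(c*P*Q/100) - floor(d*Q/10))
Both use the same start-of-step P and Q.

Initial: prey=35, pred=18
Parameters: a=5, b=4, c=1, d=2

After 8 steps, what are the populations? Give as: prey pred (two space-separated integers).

Step 1: prey: 35+17-25=27; pred: 18+6-3=21
Step 2: prey: 27+13-22=18; pred: 21+5-4=22
Step 3: prey: 18+9-15=12; pred: 22+3-4=21
Step 4: prey: 12+6-10=8; pred: 21+2-4=19
Step 5: prey: 8+4-6=6; pred: 19+1-3=17
Step 6: prey: 6+3-4=5; pred: 17+1-3=15
Step 7: prey: 5+2-3=4; pred: 15+0-3=12
Step 8: prey: 4+2-1=5; pred: 12+0-2=10

Answer: 5 10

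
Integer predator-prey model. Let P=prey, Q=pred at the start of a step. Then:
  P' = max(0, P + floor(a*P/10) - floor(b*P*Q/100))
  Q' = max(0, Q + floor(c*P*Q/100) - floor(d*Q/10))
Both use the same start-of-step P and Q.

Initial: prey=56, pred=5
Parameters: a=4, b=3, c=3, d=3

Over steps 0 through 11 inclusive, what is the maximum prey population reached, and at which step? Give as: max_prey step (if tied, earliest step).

Step 1: prey: 56+22-8=70; pred: 5+8-1=12
Step 2: prey: 70+28-25=73; pred: 12+25-3=34
Step 3: prey: 73+29-74=28; pred: 34+74-10=98
Step 4: prey: 28+11-82=0; pred: 98+82-29=151
Step 5: prey: 0+0-0=0; pred: 151+0-45=106
Step 6: prey: 0+0-0=0; pred: 106+0-31=75
Step 7: prey: 0+0-0=0; pred: 75+0-22=53
Step 8: prey: 0+0-0=0; pred: 53+0-15=38
Step 9: prey: 0+0-0=0; pred: 38+0-11=27
Step 10: prey: 0+0-0=0; pred: 27+0-8=19
Step 11: prey: 0+0-0=0; pred: 19+0-5=14
Max prey = 73 at step 2

Answer: 73 2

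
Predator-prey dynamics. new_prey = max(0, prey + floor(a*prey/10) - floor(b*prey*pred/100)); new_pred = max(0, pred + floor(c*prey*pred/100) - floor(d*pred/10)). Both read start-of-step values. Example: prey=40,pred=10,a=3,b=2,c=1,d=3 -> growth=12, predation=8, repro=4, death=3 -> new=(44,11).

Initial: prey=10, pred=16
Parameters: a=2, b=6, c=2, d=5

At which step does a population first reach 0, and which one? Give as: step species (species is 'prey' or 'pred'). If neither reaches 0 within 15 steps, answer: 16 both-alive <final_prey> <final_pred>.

Step 1: prey: 10+2-9=3; pred: 16+3-8=11
Step 2: prey: 3+0-1=2; pred: 11+0-5=6
Step 3: prey: 2+0-0=2; pred: 6+0-3=3
Step 4: prey: 2+0-0=2; pred: 3+0-1=2
Step 5: prey: 2+0-0=2; pred: 2+0-1=1
Step 6: prey: 2+0-0=2; pred: 1+0-0=1
Steps 7-15: state stable at prey=2, pred=1 (no change)
No extinction within 15 steps

Answer: 16 both-alive 2 1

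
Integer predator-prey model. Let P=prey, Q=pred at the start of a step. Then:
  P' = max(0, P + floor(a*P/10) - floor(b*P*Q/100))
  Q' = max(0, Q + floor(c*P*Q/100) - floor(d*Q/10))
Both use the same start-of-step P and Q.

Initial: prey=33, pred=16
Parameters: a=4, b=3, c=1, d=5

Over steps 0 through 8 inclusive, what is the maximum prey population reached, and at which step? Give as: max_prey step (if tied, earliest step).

Answer: 88 8

Derivation:
Step 1: prey: 33+13-15=31; pred: 16+5-8=13
Step 2: prey: 31+12-12=31; pred: 13+4-6=11
Step 3: prey: 31+12-10=33; pred: 11+3-5=9
Step 4: prey: 33+13-8=38; pred: 9+2-4=7
Step 5: prey: 38+15-7=46; pred: 7+2-3=6
Step 6: prey: 46+18-8=56; pred: 6+2-3=5
Step 7: prey: 56+22-8=70; pred: 5+2-2=5
Step 8: prey: 70+28-10=88; pred: 5+3-2=6
Max prey = 88 at step 8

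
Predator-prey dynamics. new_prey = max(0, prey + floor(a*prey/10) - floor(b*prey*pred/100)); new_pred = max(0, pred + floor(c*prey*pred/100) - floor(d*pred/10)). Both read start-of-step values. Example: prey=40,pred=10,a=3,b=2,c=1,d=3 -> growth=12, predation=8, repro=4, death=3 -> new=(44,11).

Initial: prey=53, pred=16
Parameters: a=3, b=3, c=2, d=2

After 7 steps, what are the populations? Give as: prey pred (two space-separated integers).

Step 1: prey: 53+15-25=43; pred: 16+16-3=29
Step 2: prey: 43+12-37=18; pred: 29+24-5=48
Step 3: prey: 18+5-25=0; pred: 48+17-9=56
Step 4: prey: 0+0-0=0; pred: 56+0-11=45
Step 5: prey: 0+0-0=0; pred: 45+0-9=36
Step 6: prey: 0+0-0=0; pred: 36+0-7=29
Step 7: prey: 0+0-0=0; pred: 29+0-5=24

Answer: 0 24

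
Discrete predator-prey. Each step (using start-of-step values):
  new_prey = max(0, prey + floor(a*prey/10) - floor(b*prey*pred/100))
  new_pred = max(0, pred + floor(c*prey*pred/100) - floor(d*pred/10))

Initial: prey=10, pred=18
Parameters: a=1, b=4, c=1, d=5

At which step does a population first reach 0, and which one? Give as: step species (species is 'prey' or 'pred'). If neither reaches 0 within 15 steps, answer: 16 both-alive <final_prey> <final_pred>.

Step 1: prey: 10+1-7=4; pred: 18+1-9=10
Step 2: prey: 4+0-1=3; pred: 10+0-5=5
Step 3: prey: 3+0-0=3; pred: 5+0-2=3
Step 4: prey: 3+0-0=3; pred: 3+0-1=2
Step 5: prey: 3+0-0=3; pred: 2+0-1=1
Step 6: prey: 3+0-0=3; pred: 1+0-0=1
Steps 7-15: state stable at prey=3, pred=1 (no change)
No extinction within 15 steps

Answer: 16 both-alive 3 1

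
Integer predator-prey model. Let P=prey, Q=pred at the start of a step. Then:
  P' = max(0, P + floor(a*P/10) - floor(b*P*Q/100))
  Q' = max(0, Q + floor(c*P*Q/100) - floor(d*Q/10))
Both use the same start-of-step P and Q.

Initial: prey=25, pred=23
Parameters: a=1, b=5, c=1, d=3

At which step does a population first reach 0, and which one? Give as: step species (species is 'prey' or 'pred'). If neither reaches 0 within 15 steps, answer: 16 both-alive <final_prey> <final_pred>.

Answer: 1 prey

Derivation:
Step 1: prey: 25+2-28=0; pred: 23+5-6=22
First extinction: prey at step 1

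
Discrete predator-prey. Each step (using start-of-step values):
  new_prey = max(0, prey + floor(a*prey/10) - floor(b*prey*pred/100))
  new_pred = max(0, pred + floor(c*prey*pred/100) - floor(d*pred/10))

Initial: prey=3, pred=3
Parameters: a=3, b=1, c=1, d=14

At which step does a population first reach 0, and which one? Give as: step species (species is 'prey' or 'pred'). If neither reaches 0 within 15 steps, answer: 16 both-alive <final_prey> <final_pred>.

Answer: 1 pred

Derivation:
Step 1: prey: 3+0-0=3; pred: 3+0-4=0
First extinction: pred at step 1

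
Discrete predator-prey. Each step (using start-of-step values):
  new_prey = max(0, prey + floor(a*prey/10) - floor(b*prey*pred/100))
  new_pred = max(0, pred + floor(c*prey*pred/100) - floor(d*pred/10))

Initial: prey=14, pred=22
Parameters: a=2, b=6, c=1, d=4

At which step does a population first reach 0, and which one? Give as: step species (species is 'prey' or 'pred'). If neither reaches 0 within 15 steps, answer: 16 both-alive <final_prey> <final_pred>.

Step 1: prey: 14+2-18=0; pred: 22+3-8=17
First extinction: prey at step 1

Answer: 1 prey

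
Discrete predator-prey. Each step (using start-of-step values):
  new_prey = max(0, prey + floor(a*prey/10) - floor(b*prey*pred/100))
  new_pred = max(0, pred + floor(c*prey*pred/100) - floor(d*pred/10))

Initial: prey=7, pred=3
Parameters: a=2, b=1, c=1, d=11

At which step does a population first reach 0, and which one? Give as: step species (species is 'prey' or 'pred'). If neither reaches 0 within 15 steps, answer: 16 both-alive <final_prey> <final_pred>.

Answer: 1 pred

Derivation:
Step 1: prey: 7+1-0=8; pred: 3+0-3=0
First extinction: pred at step 1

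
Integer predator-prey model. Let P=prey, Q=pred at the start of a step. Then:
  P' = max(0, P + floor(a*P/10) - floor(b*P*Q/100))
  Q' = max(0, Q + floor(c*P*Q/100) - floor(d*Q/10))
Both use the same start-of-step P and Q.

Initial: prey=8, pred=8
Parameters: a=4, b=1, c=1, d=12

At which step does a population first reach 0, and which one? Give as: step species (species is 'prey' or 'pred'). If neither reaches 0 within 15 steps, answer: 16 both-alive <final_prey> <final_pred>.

Step 1: prey: 8+3-0=11; pred: 8+0-9=0
First extinction: pred at step 1

Answer: 1 pred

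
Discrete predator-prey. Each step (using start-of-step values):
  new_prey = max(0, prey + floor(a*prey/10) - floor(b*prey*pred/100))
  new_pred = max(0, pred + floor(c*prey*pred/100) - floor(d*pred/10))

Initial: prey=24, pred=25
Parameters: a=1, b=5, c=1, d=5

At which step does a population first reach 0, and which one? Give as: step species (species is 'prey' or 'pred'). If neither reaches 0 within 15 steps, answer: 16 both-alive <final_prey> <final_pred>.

Step 1: prey: 24+2-30=0; pred: 25+6-12=19
First extinction: prey at step 1

Answer: 1 prey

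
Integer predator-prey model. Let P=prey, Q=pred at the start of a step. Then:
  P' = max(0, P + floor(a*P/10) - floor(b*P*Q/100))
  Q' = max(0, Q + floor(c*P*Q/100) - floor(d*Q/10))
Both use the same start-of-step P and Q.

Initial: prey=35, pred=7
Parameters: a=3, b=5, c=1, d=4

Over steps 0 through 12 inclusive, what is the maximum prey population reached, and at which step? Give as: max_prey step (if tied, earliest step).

Step 1: prey: 35+10-12=33; pred: 7+2-2=7
Step 2: prey: 33+9-11=31; pred: 7+2-2=7
Step 3: prey: 31+9-10=30; pred: 7+2-2=7
Step 4: prey: 30+9-10=29; pred: 7+2-2=7
Step 5: prey: 29+8-10=27; pred: 7+2-2=7
Step 6: prey: 27+8-9=26; pred: 7+1-2=6
Step 7: prey: 26+7-7=26; pred: 6+1-2=5
Step 8: prey: 26+7-6=27; pred: 5+1-2=4
Step 9: prey: 27+8-5=30; pred: 4+1-1=4
Step 10: prey: 30+9-6=33; pred: 4+1-1=4
Step 11: prey: 33+9-6=36; pred: 4+1-1=4
Step 12: prey: 36+10-7=39; pred: 4+1-1=4
Max prey = 39 at step 12

Answer: 39 12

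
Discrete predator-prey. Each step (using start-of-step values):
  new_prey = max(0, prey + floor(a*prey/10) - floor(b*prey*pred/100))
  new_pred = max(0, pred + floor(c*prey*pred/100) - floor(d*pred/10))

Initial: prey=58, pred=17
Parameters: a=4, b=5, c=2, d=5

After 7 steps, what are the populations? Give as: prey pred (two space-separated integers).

Answer: 0 1

Derivation:
Step 1: prey: 58+23-49=32; pred: 17+19-8=28
Step 2: prey: 32+12-44=0; pred: 28+17-14=31
Step 3: prey: 0+0-0=0; pred: 31+0-15=16
Step 4: prey: 0+0-0=0; pred: 16+0-8=8
Step 5: prey: 0+0-0=0; pred: 8+0-4=4
Step 6: prey: 0+0-0=0; pred: 4+0-2=2
Step 7: prey: 0+0-0=0; pred: 2+0-1=1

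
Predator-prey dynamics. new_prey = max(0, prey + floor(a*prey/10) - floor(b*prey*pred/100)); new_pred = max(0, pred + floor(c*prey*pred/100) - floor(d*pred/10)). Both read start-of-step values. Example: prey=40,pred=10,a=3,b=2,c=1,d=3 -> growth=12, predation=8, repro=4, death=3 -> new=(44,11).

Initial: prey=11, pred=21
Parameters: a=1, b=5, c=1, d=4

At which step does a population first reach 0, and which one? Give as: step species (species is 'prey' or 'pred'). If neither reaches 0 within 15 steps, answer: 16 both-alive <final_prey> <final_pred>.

Answer: 16 both-alive 1 2

Derivation:
Step 1: prey: 11+1-11=1; pred: 21+2-8=15
Step 2: prey: 1+0-0=1; pred: 15+0-6=9
Step 3: prey: 1+0-0=1; pred: 9+0-3=6
Step 4: prey: 1+0-0=1; pred: 6+0-2=4
Step 5: prey: 1+0-0=1; pred: 4+0-1=3
Step 6: prey: 1+0-0=1; pred: 3+0-1=2
Step 7: prey: 1+0-0=1; pred: 2+0-0=2
Steps 8-15: state stable at prey=1, pred=2 (no change)
No extinction within 15 steps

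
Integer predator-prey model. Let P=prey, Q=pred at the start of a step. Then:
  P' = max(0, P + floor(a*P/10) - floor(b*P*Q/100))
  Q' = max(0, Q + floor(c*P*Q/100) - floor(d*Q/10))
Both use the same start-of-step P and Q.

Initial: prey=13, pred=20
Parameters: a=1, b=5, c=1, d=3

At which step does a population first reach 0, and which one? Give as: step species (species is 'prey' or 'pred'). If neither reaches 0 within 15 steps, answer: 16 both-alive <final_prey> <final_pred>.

Step 1: prey: 13+1-13=1; pred: 20+2-6=16
Step 2: prey: 1+0-0=1; pred: 16+0-4=12
Step 3: prey: 1+0-0=1; pred: 12+0-3=9
Step 4: prey: 1+0-0=1; pred: 9+0-2=7
Step 5: prey: 1+0-0=1; pred: 7+0-2=5
Step 6: prey: 1+0-0=1; pred: 5+0-1=4
Step 7: prey: 1+0-0=1; pred: 4+0-1=3
Step 8: prey: 1+0-0=1; pred: 3+0-0=3
Steps 9-15: state stable at prey=1, pred=3 (no change)
No extinction within 15 steps

Answer: 16 both-alive 1 3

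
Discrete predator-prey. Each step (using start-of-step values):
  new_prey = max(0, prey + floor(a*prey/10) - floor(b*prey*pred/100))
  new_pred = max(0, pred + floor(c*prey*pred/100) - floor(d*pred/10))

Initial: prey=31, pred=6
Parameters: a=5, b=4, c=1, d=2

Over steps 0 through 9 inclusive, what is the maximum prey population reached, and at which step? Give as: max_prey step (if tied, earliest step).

Answer: 69 4

Derivation:
Step 1: prey: 31+15-7=39; pred: 6+1-1=6
Step 2: prey: 39+19-9=49; pred: 6+2-1=7
Step 3: prey: 49+24-13=60; pred: 7+3-1=9
Step 4: prey: 60+30-21=69; pred: 9+5-1=13
Step 5: prey: 69+34-35=68; pred: 13+8-2=19
Step 6: prey: 68+34-51=51; pred: 19+12-3=28
Step 7: prey: 51+25-57=19; pred: 28+14-5=37
Step 8: prey: 19+9-28=0; pred: 37+7-7=37
Step 9: prey: 0+0-0=0; pred: 37+0-7=30
Max prey = 69 at step 4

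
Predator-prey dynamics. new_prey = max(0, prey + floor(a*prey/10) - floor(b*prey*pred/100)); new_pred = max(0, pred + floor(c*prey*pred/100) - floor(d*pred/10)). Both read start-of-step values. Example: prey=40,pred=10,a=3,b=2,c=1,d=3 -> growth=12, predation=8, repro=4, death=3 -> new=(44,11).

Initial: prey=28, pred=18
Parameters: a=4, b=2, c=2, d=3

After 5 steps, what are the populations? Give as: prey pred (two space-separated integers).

Step 1: prey: 28+11-10=29; pred: 18+10-5=23
Step 2: prey: 29+11-13=27; pred: 23+13-6=30
Step 3: prey: 27+10-16=21; pred: 30+16-9=37
Step 4: prey: 21+8-15=14; pred: 37+15-11=41
Step 5: prey: 14+5-11=8; pred: 41+11-12=40

Answer: 8 40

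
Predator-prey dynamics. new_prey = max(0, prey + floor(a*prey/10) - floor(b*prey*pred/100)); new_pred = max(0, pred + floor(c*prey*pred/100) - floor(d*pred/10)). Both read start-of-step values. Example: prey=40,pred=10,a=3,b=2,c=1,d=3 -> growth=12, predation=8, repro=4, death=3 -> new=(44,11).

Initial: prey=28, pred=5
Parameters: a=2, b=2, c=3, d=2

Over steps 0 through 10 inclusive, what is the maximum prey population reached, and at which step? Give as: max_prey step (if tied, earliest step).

Answer: 33 2

Derivation:
Step 1: prey: 28+5-2=31; pred: 5+4-1=8
Step 2: prey: 31+6-4=33; pred: 8+7-1=14
Step 3: prey: 33+6-9=30; pred: 14+13-2=25
Step 4: prey: 30+6-15=21; pred: 25+22-5=42
Step 5: prey: 21+4-17=8; pred: 42+26-8=60
Step 6: prey: 8+1-9=0; pred: 60+14-12=62
Step 7: prey: 0+0-0=0; pred: 62+0-12=50
Step 8: prey: 0+0-0=0; pred: 50+0-10=40
Step 9: prey: 0+0-0=0; pred: 40+0-8=32
Step 10: prey: 0+0-0=0; pred: 32+0-6=26
Max prey = 33 at step 2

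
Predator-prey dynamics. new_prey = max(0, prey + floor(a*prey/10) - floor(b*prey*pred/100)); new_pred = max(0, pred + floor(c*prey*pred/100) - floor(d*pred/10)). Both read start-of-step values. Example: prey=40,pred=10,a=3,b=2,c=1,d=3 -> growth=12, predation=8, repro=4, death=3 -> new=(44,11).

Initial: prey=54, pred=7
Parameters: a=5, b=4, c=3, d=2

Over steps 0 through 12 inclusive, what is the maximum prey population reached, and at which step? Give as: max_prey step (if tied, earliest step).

Step 1: prey: 54+27-15=66; pred: 7+11-1=17
Step 2: prey: 66+33-44=55; pred: 17+33-3=47
Step 3: prey: 55+27-103=0; pred: 47+77-9=115
Step 4: prey: 0+0-0=0; pred: 115+0-23=92
Step 5: prey: 0+0-0=0; pred: 92+0-18=74
Step 6: prey: 0+0-0=0; pred: 74+0-14=60
Step 7: prey: 0+0-0=0; pred: 60+0-12=48
Step 8: prey: 0+0-0=0; pred: 48+0-9=39
Step 9: prey: 0+0-0=0; pred: 39+0-7=32
Step 10: prey: 0+0-0=0; pred: 32+0-6=26
Step 11: prey: 0+0-0=0; pred: 26+0-5=21
Step 12: prey: 0+0-0=0; pred: 21+0-4=17
Max prey = 66 at step 1

Answer: 66 1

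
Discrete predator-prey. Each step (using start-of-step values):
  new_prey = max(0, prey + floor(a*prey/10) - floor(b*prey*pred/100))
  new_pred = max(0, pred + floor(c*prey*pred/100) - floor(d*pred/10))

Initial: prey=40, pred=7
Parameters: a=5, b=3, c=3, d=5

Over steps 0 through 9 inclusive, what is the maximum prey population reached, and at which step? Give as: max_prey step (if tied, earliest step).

Step 1: prey: 40+20-8=52; pred: 7+8-3=12
Step 2: prey: 52+26-18=60; pred: 12+18-6=24
Step 3: prey: 60+30-43=47; pred: 24+43-12=55
Step 4: prey: 47+23-77=0; pred: 55+77-27=105
Step 5: prey: 0+0-0=0; pred: 105+0-52=53
Step 6: prey: 0+0-0=0; pred: 53+0-26=27
Step 7: prey: 0+0-0=0; pred: 27+0-13=14
Step 8: prey: 0+0-0=0; pred: 14+0-7=7
Step 9: prey: 0+0-0=0; pred: 7+0-3=4
Max prey = 60 at step 2

Answer: 60 2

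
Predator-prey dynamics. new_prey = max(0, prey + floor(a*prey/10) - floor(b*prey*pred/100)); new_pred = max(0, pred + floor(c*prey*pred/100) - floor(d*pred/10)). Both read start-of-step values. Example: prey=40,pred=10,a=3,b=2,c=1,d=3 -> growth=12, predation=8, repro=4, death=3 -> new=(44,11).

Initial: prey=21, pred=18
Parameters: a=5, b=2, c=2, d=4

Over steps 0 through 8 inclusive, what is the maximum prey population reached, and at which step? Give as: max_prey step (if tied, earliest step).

Answer: 34 4

Derivation:
Step 1: prey: 21+10-7=24; pred: 18+7-7=18
Step 2: prey: 24+12-8=28; pred: 18+8-7=19
Step 3: prey: 28+14-10=32; pred: 19+10-7=22
Step 4: prey: 32+16-14=34; pred: 22+14-8=28
Step 5: prey: 34+17-19=32; pred: 28+19-11=36
Step 6: prey: 32+16-23=25; pred: 36+23-14=45
Step 7: prey: 25+12-22=15; pred: 45+22-18=49
Step 8: prey: 15+7-14=8; pred: 49+14-19=44
Max prey = 34 at step 4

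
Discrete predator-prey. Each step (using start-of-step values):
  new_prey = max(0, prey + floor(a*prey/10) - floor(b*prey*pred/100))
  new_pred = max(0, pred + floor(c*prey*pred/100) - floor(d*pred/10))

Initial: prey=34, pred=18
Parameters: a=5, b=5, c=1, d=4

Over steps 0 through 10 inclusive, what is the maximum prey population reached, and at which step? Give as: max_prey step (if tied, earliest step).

Step 1: prey: 34+17-30=21; pred: 18+6-7=17
Step 2: prey: 21+10-17=14; pred: 17+3-6=14
Step 3: prey: 14+7-9=12; pred: 14+1-5=10
Step 4: prey: 12+6-6=12; pred: 10+1-4=7
Step 5: prey: 12+6-4=14; pred: 7+0-2=5
Step 6: prey: 14+7-3=18; pred: 5+0-2=3
Step 7: prey: 18+9-2=25; pred: 3+0-1=2
Step 8: prey: 25+12-2=35; pred: 2+0-0=2
Step 9: prey: 35+17-3=49; pred: 2+0-0=2
Step 10: prey: 49+24-4=69; pred: 2+0-0=2
Max prey = 69 at step 10

Answer: 69 10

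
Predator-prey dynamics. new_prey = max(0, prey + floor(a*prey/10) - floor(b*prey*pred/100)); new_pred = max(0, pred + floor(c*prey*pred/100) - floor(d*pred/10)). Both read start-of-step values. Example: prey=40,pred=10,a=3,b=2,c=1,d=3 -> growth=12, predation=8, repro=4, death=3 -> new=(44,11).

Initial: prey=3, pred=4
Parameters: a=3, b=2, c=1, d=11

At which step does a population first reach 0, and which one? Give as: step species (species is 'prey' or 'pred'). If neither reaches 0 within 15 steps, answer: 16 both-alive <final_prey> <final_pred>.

Step 1: prey: 3+0-0=3; pred: 4+0-4=0
First extinction: pred at step 1

Answer: 1 pred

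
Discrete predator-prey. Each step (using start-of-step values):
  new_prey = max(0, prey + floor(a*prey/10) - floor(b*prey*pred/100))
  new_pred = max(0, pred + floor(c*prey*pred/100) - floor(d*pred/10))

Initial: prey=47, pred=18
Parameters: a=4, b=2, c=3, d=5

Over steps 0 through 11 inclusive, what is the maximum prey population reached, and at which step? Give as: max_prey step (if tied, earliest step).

Step 1: prey: 47+18-16=49; pred: 18+25-9=34
Step 2: prey: 49+19-33=35; pred: 34+49-17=66
Step 3: prey: 35+14-46=3; pred: 66+69-33=102
Step 4: prey: 3+1-6=0; pred: 102+9-51=60
Step 5: prey: 0+0-0=0; pred: 60+0-30=30
Step 6: prey: 0+0-0=0; pred: 30+0-15=15
Step 7: prey: 0+0-0=0; pred: 15+0-7=8
Step 8: prey: 0+0-0=0; pred: 8+0-4=4
Step 9: prey: 0+0-0=0; pred: 4+0-2=2
Step 10: prey: 0+0-0=0; pred: 2+0-1=1
Step 11: prey: 0+0-0=0; pred: 1+0-0=1
Max prey = 49 at step 1

Answer: 49 1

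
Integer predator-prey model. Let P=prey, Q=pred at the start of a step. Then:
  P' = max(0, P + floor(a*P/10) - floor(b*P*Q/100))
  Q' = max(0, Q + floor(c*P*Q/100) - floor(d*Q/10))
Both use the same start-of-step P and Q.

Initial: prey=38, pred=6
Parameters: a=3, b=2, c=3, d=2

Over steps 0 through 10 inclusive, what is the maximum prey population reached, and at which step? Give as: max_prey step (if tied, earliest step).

Answer: 49 2

Derivation:
Step 1: prey: 38+11-4=45; pred: 6+6-1=11
Step 2: prey: 45+13-9=49; pred: 11+14-2=23
Step 3: prey: 49+14-22=41; pred: 23+33-4=52
Step 4: prey: 41+12-42=11; pred: 52+63-10=105
Step 5: prey: 11+3-23=0; pred: 105+34-21=118
Step 6: prey: 0+0-0=0; pred: 118+0-23=95
Step 7: prey: 0+0-0=0; pred: 95+0-19=76
Step 8: prey: 0+0-0=0; pred: 76+0-15=61
Step 9: prey: 0+0-0=0; pred: 61+0-12=49
Step 10: prey: 0+0-0=0; pred: 49+0-9=40
Max prey = 49 at step 2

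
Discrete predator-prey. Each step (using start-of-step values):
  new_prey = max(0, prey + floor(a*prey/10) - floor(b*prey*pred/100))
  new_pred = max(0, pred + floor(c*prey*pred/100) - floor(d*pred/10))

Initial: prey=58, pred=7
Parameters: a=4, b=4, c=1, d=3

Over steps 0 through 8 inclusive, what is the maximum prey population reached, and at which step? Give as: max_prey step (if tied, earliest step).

Answer: 68 2

Derivation:
Step 1: prey: 58+23-16=65; pred: 7+4-2=9
Step 2: prey: 65+26-23=68; pred: 9+5-2=12
Step 3: prey: 68+27-32=63; pred: 12+8-3=17
Step 4: prey: 63+25-42=46; pred: 17+10-5=22
Step 5: prey: 46+18-40=24; pred: 22+10-6=26
Step 6: prey: 24+9-24=9; pred: 26+6-7=25
Step 7: prey: 9+3-9=3; pred: 25+2-7=20
Step 8: prey: 3+1-2=2; pred: 20+0-6=14
Max prey = 68 at step 2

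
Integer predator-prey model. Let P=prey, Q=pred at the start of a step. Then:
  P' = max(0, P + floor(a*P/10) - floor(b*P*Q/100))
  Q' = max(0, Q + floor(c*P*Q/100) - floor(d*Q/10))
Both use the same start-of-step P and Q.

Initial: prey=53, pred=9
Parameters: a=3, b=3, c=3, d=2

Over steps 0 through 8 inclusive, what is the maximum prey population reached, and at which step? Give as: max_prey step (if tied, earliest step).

Answer: 54 1

Derivation:
Step 1: prey: 53+15-14=54; pred: 9+14-1=22
Step 2: prey: 54+16-35=35; pred: 22+35-4=53
Step 3: prey: 35+10-55=0; pred: 53+55-10=98
Step 4: prey: 0+0-0=0; pred: 98+0-19=79
Step 5: prey: 0+0-0=0; pred: 79+0-15=64
Step 6: prey: 0+0-0=0; pred: 64+0-12=52
Step 7: prey: 0+0-0=0; pred: 52+0-10=42
Step 8: prey: 0+0-0=0; pred: 42+0-8=34
Max prey = 54 at step 1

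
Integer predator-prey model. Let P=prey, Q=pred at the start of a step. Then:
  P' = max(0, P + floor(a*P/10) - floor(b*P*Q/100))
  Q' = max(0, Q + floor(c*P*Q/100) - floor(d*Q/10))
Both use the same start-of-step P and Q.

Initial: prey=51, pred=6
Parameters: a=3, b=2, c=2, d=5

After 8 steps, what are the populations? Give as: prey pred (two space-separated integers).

Answer: 0 15

Derivation:
Step 1: prey: 51+15-6=60; pred: 6+6-3=9
Step 2: prey: 60+18-10=68; pred: 9+10-4=15
Step 3: prey: 68+20-20=68; pred: 15+20-7=28
Step 4: prey: 68+20-38=50; pred: 28+38-14=52
Step 5: prey: 50+15-52=13; pred: 52+52-26=78
Step 6: prey: 13+3-20=0; pred: 78+20-39=59
Step 7: prey: 0+0-0=0; pred: 59+0-29=30
Step 8: prey: 0+0-0=0; pred: 30+0-15=15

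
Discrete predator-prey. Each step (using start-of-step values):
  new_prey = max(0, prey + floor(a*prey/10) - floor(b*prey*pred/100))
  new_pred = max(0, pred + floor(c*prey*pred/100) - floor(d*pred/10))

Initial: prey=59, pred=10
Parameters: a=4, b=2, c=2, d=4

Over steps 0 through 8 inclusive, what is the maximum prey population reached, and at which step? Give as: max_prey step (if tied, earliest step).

Answer: 75 2

Derivation:
Step 1: prey: 59+23-11=71; pred: 10+11-4=17
Step 2: prey: 71+28-24=75; pred: 17+24-6=35
Step 3: prey: 75+30-52=53; pred: 35+52-14=73
Step 4: prey: 53+21-77=0; pred: 73+77-29=121
Step 5: prey: 0+0-0=0; pred: 121+0-48=73
Step 6: prey: 0+0-0=0; pred: 73+0-29=44
Step 7: prey: 0+0-0=0; pred: 44+0-17=27
Step 8: prey: 0+0-0=0; pred: 27+0-10=17
Max prey = 75 at step 2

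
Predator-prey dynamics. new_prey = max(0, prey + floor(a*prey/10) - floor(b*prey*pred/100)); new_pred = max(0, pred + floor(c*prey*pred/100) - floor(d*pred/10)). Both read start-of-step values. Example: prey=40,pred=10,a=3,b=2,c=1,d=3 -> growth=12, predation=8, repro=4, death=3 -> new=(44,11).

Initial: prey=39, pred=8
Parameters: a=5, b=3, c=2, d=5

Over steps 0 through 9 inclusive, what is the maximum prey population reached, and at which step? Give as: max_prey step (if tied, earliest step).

Step 1: prey: 39+19-9=49; pred: 8+6-4=10
Step 2: prey: 49+24-14=59; pred: 10+9-5=14
Step 3: prey: 59+29-24=64; pred: 14+16-7=23
Step 4: prey: 64+32-44=52; pred: 23+29-11=41
Step 5: prey: 52+26-63=15; pred: 41+42-20=63
Step 6: prey: 15+7-28=0; pred: 63+18-31=50
Step 7: prey: 0+0-0=0; pred: 50+0-25=25
Step 8: prey: 0+0-0=0; pred: 25+0-12=13
Step 9: prey: 0+0-0=0; pred: 13+0-6=7
Max prey = 64 at step 3

Answer: 64 3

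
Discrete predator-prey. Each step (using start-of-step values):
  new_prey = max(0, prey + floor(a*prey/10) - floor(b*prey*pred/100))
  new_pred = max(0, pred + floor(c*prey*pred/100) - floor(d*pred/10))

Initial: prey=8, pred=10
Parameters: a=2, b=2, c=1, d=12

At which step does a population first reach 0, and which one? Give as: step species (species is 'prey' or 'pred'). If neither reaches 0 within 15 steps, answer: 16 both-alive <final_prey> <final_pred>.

Step 1: prey: 8+1-1=8; pred: 10+0-12=0
First extinction: pred at step 1

Answer: 1 pred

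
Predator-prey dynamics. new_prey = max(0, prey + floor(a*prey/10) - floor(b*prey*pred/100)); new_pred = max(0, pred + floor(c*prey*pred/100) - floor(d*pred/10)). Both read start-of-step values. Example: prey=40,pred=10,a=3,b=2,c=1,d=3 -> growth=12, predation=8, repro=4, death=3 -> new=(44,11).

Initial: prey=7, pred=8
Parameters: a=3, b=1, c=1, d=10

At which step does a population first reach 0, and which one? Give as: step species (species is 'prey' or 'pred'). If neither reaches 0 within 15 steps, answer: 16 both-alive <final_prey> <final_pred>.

Step 1: prey: 7+2-0=9; pred: 8+0-8=0
First extinction: pred at step 1

Answer: 1 pred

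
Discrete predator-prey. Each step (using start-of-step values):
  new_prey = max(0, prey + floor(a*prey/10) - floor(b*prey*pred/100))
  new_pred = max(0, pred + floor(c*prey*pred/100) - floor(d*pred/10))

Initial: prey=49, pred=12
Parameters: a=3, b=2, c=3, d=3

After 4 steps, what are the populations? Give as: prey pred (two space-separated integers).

Step 1: prey: 49+14-11=52; pred: 12+17-3=26
Step 2: prey: 52+15-27=40; pred: 26+40-7=59
Step 3: prey: 40+12-47=5; pred: 59+70-17=112
Step 4: prey: 5+1-11=0; pred: 112+16-33=95

Answer: 0 95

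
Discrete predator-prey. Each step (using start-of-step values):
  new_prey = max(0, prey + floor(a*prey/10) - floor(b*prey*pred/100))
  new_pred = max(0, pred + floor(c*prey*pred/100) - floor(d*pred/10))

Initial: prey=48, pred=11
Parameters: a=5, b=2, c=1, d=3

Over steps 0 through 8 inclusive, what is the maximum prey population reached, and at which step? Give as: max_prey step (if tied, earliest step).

Answer: 88 3

Derivation:
Step 1: prey: 48+24-10=62; pred: 11+5-3=13
Step 2: prey: 62+31-16=77; pred: 13+8-3=18
Step 3: prey: 77+38-27=88; pred: 18+13-5=26
Step 4: prey: 88+44-45=87; pred: 26+22-7=41
Step 5: prey: 87+43-71=59; pred: 41+35-12=64
Step 6: prey: 59+29-75=13; pred: 64+37-19=82
Step 7: prey: 13+6-21=0; pred: 82+10-24=68
Step 8: prey: 0+0-0=0; pred: 68+0-20=48
Max prey = 88 at step 3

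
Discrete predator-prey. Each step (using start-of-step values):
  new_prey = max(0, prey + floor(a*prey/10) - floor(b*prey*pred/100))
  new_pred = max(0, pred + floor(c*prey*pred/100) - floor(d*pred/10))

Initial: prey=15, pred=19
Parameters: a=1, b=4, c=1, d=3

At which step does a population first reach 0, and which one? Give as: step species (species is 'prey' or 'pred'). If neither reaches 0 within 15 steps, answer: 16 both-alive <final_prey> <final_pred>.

Step 1: prey: 15+1-11=5; pred: 19+2-5=16
Step 2: prey: 5+0-3=2; pred: 16+0-4=12
Step 3: prey: 2+0-0=2; pred: 12+0-3=9
Step 4: prey: 2+0-0=2; pred: 9+0-2=7
Step 5: prey: 2+0-0=2; pred: 7+0-2=5
Step 6: prey: 2+0-0=2; pred: 5+0-1=4
Step 7: prey: 2+0-0=2; pred: 4+0-1=3
Step 8: prey: 2+0-0=2; pred: 3+0-0=3
Steps 9-15: state stable at prey=2, pred=3 (no change)
No extinction within 15 steps

Answer: 16 both-alive 2 3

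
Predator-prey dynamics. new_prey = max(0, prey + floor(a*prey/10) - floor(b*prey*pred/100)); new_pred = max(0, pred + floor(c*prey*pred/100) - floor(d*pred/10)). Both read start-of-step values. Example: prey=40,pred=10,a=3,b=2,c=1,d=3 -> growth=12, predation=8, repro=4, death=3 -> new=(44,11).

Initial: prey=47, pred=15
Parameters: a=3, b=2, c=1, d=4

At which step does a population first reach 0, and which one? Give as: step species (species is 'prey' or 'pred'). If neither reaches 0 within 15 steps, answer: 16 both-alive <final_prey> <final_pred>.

Answer: 16 both-alive 47 9

Derivation:
Step 1: prey: 47+14-14=47; pred: 15+7-6=16
Step 2: prey: 47+14-15=46; pred: 16+7-6=17
Step 3: prey: 46+13-15=44; pred: 17+7-6=18
Step 4: prey: 44+13-15=42; pred: 18+7-7=18
Step 5: prey: 42+12-15=39; pred: 18+7-7=18
Step 6: prey: 39+11-14=36; pred: 18+7-7=18
Step 7: prey: 36+10-12=34; pred: 18+6-7=17
Step 8: prey: 34+10-11=33; pred: 17+5-6=16
Step 9: prey: 33+9-10=32; pred: 16+5-6=15
Step 10: prey: 32+9-9=32; pred: 15+4-6=13
Step 11: prey: 32+9-8=33; pred: 13+4-5=12
Step 12: prey: 33+9-7=35; pred: 12+3-4=11
Step 13: prey: 35+10-7=38; pred: 11+3-4=10
Step 14: prey: 38+11-7=42; pred: 10+3-4=9
Step 15: prey: 42+12-7=47; pred: 9+3-3=9
No extinction within 15 steps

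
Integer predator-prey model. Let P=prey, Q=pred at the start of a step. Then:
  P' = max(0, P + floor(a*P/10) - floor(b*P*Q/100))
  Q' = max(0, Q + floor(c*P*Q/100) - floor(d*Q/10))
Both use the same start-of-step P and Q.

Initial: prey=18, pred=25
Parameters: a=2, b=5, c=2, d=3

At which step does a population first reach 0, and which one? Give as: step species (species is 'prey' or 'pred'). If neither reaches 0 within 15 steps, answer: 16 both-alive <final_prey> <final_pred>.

Step 1: prey: 18+3-22=0; pred: 25+9-7=27
First extinction: prey at step 1

Answer: 1 prey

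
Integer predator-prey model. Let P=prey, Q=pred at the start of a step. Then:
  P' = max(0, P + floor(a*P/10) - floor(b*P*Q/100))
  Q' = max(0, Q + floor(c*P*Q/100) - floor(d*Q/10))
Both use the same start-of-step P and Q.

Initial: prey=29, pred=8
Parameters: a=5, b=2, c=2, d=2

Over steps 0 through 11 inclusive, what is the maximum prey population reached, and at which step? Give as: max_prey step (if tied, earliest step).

Step 1: prey: 29+14-4=39; pred: 8+4-1=11
Step 2: prey: 39+19-8=50; pred: 11+8-2=17
Step 3: prey: 50+25-17=58; pred: 17+17-3=31
Step 4: prey: 58+29-35=52; pred: 31+35-6=60
Step 5: prey: 52+26-62=16; pred: 60+62-12=110
Step 6: prey: 16+8-35=0; pred: 110+35-22=123
Step 7: prey: 0+0-0=0; pred: 123+0-24=99
Step 8: prey: 0+0-0=0; pred: 99+0-19=80
Step 9: prey: 0+0-0=0; pred: 80+0-16=64
Step 10: prey: 0+0-0=0; pred: 64+0-12=52
Step 11: prey: 0+0-0=0; pred: 52+0-10=42
Max prey = 58 at step 3

Answer: 58 3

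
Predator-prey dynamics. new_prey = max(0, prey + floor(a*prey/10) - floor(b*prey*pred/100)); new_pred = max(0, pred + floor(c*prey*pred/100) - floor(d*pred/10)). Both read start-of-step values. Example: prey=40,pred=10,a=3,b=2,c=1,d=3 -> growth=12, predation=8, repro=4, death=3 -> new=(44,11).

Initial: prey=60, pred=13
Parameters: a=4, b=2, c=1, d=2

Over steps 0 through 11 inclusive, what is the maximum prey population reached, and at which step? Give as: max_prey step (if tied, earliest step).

Step 1: prey: 60+24-15=69; pred: 13+7-2=18
Step 2: prey: 69+27-24=72; pred: 18+12-3=27
Step 3: prey: 72+28-38=62; pred: 27+19-5=41
Step 4: prey: 62+24-50=36; pred: 41+25-8=58
Step 5: prey: 36+14-41=9; pred: 58+20-11=67
Step 6: prey: 9+3-12=0; pred: 67+6-13=60
Step 7: prey: 0+0-0=0; pred: 60+0-12=48
Step 8: prey: 0+0-0=0; pred: 48+0-9=39
Step 9: prey: 0+0-0=0; pred: 39+0-7=32
Step 10: prey: 0+0-0=0; pred: 32+0-6=26
Step 11: prey: 0+0-0=0; pred: 26+0-5=21
Max prey = 72 at step 2

Answer: 72 2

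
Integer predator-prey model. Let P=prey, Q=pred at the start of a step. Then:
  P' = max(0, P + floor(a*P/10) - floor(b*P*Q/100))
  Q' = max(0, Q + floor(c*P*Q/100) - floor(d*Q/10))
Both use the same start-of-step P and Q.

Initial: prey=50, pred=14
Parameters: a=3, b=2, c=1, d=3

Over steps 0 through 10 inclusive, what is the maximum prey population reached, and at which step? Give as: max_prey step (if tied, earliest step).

Answer: 51 1

Derivation:
Step 1: prey: 50+15-14=51; pred: 14+7-4=17
Step 2: prey: 51+15-17=49; pred: 17+8-5=20
Step 3: prey: 49+14-19=44; pred: 20+9-6=23
Step 4: prey: 44+13-20=37; pred: 23+10-6=27
Step 5: prey: 37+11-19=29; pred: 27+9-8=28
Step 6: prey: 29+8-16=21; pred: 28+8-8=28
Step 7: prey: 21+6-11=16; pred: 28+5-8=25
Step 8: prey: 16+4-8=12; pred: 25+4-7=22
Step 9: prey: 12+3-5=10; pred: 22+2-6=18
Step 10: prey: 10+3-3=10; pred: 18+1-5=14
Max prey = 51 at step 1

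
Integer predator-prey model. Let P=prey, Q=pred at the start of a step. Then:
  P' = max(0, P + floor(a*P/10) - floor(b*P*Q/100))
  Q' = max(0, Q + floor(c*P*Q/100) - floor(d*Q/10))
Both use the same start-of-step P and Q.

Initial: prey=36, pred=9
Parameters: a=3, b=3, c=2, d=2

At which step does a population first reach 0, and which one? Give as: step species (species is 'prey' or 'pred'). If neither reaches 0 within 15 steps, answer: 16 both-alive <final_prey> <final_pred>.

Step 1: prey: 36+10-9=37; pred: 9+6-1=14
Step 2: prey: 37+11-15=33; pred: 14+10-2=22
Step 3: prey: 33+9-21=21; pred: 22+14-4=32
Step 4: prey: 21+6-20=7; pred: 32+13-6=39
Step 5: prey: 7+2-8=1; pred: 39+5-7=37
Step 6: prey: 1+0-1=0; pred: 37+0-7=30
First extinction: prey at step 6

Answer: 6 prey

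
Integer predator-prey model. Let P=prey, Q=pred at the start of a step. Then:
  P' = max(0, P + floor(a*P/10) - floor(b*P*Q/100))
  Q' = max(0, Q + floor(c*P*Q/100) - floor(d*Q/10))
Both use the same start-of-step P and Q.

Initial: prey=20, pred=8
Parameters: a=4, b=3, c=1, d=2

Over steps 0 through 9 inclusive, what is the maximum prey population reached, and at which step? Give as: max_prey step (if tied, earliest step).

Answer: 46 7

Derivation:
Step 1: prey: 20+8-4=24; pred: 8+1-1=8
Step 2: prey: 24+9-5=28; pred: 8+1-1=8
Step 3: prey: 28+11-6=33; pred: 8+2-1=9
Step 4: prey: 33+13-8=38; pred: 9+2-1=10
Step 5: prey: 38+15-11=42; pred: 10+3-2=11
Step 6: prey: 42+16-13=45; pred: 11+4-2=13
Step 7: prey: 45+18-17=46; pred: 13+5-2=16
Step 8: prey: 46+18-22=42; pred: 16+7-3=20
Step 9: prey: 42+16-25=33; pred: 20+8-4=24
Max prey = 46 at step 7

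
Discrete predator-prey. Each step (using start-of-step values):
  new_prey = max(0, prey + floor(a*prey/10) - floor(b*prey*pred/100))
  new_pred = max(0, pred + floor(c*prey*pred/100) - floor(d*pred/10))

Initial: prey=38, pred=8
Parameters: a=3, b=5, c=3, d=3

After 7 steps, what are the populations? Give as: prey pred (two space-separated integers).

Answer: 0 9

Derivation:
Step 1: prey: 38+11-15=34; pred: 8+9-2=15
Step 2: prey: 34+10-25=19; pred: 15+15-4=26
Step 3: prey: 19+5-24=0; pred: 26+14-7=33
Step 4: prey: 0+0-0=0; pred: 33+0-9=24
Step 5: prey: 0+0-0=0; pred: 24+0-7=17
Step 6: prey: 0+0-0=0; pred: 17+0-5=12
Step 7: prey: 0+0-0=0; pred: 12+0-3=9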